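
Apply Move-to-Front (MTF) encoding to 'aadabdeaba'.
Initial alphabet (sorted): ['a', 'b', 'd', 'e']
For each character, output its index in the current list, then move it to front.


MTF encoding:
'a': index 0 in ['a', 'b', 'd', 'e'] -> ['a', 'b', 'd', 'e']
'a': index 0 in ['a', 'b', 'd', 'e'] -> ['a', 'b', 'd', 'e']
'd': index 2 in ['a', 'b', 'd', 'e'] -> ['d', 'a', 'b', 'e']
'a': index 1 in ['d', 'a', 'b', 'e'] -> ['a', 'd', 'b', 'e']
'b': index 2 in ['a', 'd', 'b', 'e'] -> ['b', 'a', 'd', 'e']
'd': index 2 in ['b', 'a', 'd', 'e'] -> ['d', 'b', 'a', 'e']
'e': index 3 in ['d', 'b', 'a', 'e'] -> ['e', 'd', 'b', 'a']
'a': index 3 in ['e', 'd', 'b', 'a'] -> ['a', 'e', 'd', 'b']
'b': index 3 in ['a', 'e', 'd', 'b'] -> ['b', 'a', 'e', 'd']
'a': index 1 in ['b', 'a', 'e', 'd'] -> ['a', 'b', 'e', 'd']


Output: [0, 0, 2, 1, 2, 2, 3, 3, 3, 1]


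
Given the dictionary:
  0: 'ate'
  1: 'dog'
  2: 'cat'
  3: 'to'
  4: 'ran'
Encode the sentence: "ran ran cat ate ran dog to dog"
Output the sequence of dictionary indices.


Look up each word in the dictionary:
  'ran' -> 4
  'ran' -> 4
  'cat' -> 2
  'ate' -> 0
  'ran' -> 4
  'dog' -> 1
  'to' -> 3
  'dog' -> 1

Encoded: [4, 4, 2, 0, 4, 1, 3, 1]


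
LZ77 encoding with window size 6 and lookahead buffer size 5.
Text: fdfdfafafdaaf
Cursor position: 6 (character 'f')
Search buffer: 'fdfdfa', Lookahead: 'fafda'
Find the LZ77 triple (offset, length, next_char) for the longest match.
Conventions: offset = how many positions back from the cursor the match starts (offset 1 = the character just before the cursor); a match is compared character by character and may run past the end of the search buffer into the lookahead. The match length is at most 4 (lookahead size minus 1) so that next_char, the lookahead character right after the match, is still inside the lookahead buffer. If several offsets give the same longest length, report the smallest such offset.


Try each offset into the search buffer:
  offset=1 (pos 5, char 'a'): match length 0
  offset=2 (pos 4, char 'f'): match length 3
  offset=3 (pos 3, char 'd'): match length 0
  offset=4 (pos 2, char 'f'): match length 1
  offset=5 (pos 1, char 'd'): match length 0
  offset=6 (pos 0, char 'f'): match length 1
Longest match has length 3 at offset 2.
next_char = character at position 6 + 3 = 9 -> 'd'

Best match: offset=2, length=3 (matching 'faf' starting at position 4)
LZ77 triple: (2, 3, 'd')


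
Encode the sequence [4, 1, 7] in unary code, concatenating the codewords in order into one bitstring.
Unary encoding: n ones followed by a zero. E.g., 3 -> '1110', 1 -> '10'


Encode each number as n ones followed by a terminating 0:
  4 -> 11110 (5 bits)
  1 -> 10 (2 bits)
  7 -> 11111110 (8 bits)
Total length = 5 + 2 + 8 = 15 bits.

Unary([4, 1, 7]) = 111101011111110 (15 bits)


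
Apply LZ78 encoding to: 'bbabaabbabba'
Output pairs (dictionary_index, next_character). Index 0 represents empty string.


LZ78 encoding steps:
Dictionary: {0: ''}
Step 1: w='' (idx 0), next='b' -> output (0, 'b'), add 'b' as idx 1
Step 2: w='b' (idx 1), next='a' -> output (1, 'a'), add 'ba' as idx 2
Step 3: w='ba' (idx 2), next='a' -> output (2, 'a'), add 'baa' as idx 3
Step 4: w='b' (idx 1), next='b' -> output (1, 'b'), add 'bb' as idx 4
Step 5: w='' (idx 0), next='a' -> output (0, 'a'), add 'a' as idx 5
Step 6: w='bb' (idx 4), next='a' -> output (4, 'a'), add 'bba' as idx 6


Encoded: [(0, 'b'), (1, 'a'), (2, 'a'), (1, 'b'), (0, 'a'), (4, 'a')]


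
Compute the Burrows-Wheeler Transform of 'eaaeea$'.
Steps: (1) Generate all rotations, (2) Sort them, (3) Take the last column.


Rotations (sorted):
  0: $eaaeea -> last char: a
  1: a$eaaee -> last char: e
  2: aaeea$e -> last char: e
  3: aeea$ea -> last char: a
  4: ea$eaae -> last char: e
  5: eaaeea$ -> last char: $
  6: eea$eaa -> last char: a


BWT = aeeae$a


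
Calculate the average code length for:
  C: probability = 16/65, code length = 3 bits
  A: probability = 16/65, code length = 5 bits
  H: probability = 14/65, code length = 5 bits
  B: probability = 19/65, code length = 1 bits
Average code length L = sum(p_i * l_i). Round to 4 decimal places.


Weighted contributions p_i * l_i:
  C: (16/65) * 3 = 48/65
  A: (16/65) * 5 = 80/65
  H: (14/65) * 5 = 70/65
  B: (19/65) * 1 = 19/65
Sum = (48 + 80 + 70 + 19)/65 = 217/65

L = 217/65 = 3.3385 bits/symbol


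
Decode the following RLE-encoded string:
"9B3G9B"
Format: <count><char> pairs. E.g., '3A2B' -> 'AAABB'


Expanding each <count><char> pair:
  9B -> 'BBBBBBBBB'
  3G -> 'GGG'
  9B -> 'BBBBBBBBB'

Decoded = BBBBBBBBBGGGBBBBBBBBB


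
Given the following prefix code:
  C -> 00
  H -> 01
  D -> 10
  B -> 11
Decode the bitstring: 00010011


Decoding step by step:
Bits 00 -> C
Bits 01 -> H
Bits 00 -> C
Bits 11 -> B


Decoded message: CHCB


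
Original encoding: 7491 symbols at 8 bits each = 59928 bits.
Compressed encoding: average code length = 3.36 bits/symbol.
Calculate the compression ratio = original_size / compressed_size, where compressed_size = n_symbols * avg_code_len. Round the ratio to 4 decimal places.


original_size = n_symbols * orig_bits = 7491 * 8 = 59928 bits
compressed_size = n_symbols * avg_code_len = 7491 * 3.36 = 25169.76 bits
ratio = original_size / compressed_size = 59928 / 25169.76 = 2.381

Compression ratio = 2.381


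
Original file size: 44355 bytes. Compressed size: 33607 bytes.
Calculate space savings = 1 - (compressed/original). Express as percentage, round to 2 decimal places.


ratio = compressed/original = 33607/44355 = 0.757682
savings = 1 - ratio = 1 - 0.757682 = 0.242318
as a percentage: 0.242318 * 100 = 24.23%

Space savings = 1 - 33607/44355 = 24.23%


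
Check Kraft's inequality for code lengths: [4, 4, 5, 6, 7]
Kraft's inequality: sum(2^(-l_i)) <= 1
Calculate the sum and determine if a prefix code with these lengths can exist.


Sum = 2^(-4) + 2^(-4) + 2^(-5) + 2^(-6) + 2^(-7)
    = 0.0625 + 0.0625 + 0.03125 + 0.015625 + 0.0078125
    = 23/128 = 0.1796875
Since 0.1796875 <= 1, Kraft's inequality IS satisfied.
A prefix code with these lengths CAN exist.

Kraft sum = 0.1796875. Satisfied.


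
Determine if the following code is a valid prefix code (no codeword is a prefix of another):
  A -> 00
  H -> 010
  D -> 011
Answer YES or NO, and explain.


Checking each pair (does one codeword prefix another?):
  A='00' vs H='010': no prefix
  A='00' vs D='011': no prefix
  H='010' vs A='00': no prefix
  H='010' vs D='011': no prefix
  D='011' vs A='00': no prefix
  D='011' vs H='010': no prefix
No violation found over all pairs.

YES -- this is a valid prefix code. No codeword is a prefix of any other codeword.


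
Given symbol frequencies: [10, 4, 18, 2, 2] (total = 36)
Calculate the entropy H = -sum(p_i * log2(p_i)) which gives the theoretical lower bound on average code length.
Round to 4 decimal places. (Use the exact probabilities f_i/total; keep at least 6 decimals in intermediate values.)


Per-symbol terms -p_i * log2(p_i) with p_i = f_i/36:
  p = 10/36 = 0.277778: log2(p) = -1.847997, -p*log2(p) = 0.513332
  p = 4/36 = 0.111111: log2(p) = -3.169925, -p*log2(p) = 0.352214
  p = 18/36 = 0.500000: log2(p) = -1.000000, -p*log2(p) = 0.500000
  p = 2/36 = 0.055556: log2(p) = -4.169925, -p*log2(p) = 0.231663
  p = 2/36 = 0.055556: log2(p) = -4.169925, -p*log2(p) = 0.231663
H = 0.513332 + 0.352214 + 0.500000 + 0.231663 + 0.231663 = 1.828872

H = 1.8289 bits/symbol


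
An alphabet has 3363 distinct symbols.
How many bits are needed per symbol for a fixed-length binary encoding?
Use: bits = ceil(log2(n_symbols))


log2(3363) = 11.7155
Bracket: 2^11 = 2048 < 3363 <= 2^12 = 4096
So ceil(log2(3363)) = 12

bits = ceil(log2(3363)) = ceil(11.7155) = 12 bits


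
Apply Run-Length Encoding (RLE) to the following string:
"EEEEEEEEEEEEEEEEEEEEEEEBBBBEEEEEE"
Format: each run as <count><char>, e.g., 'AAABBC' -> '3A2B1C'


Scanning runs left to right:
  i=0: run of 'E' x 23 -> '23E'
  i=23: run of 'B' x 4 -> '4B'
  i=27: run of 'E' x 6 -> '6E'

RLE = 23E4B6E


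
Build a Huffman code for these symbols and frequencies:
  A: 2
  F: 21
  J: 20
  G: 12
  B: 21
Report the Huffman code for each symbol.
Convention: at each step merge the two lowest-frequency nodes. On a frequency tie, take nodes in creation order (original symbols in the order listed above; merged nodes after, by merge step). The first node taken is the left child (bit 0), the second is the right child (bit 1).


Huffman tree construction:
Step 1: Merge A(2) + G(12) = 14
Step 2: Merge (A+G)(14) + J(20) = 34
Step 3: Merge F(21) + B(21) = 42
Step 4: Merge ((A+G)+J)(34) + (F+B)(42) = 76
Read each symbol's code off the tree from the root (left child = 0, right child = 1).

Codes:
  A: 000 (length 3)
  F: 10 (length 2)
  J: 01 (length 2)
  G: 001 (length 3)
  B: 11 (length 2)
Average code length: 166/76 = 2.1842 bits/symbol


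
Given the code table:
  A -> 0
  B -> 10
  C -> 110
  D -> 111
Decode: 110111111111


Decoding:
110 -> C
111 -> D
111 -> D
111 -> D


Result: CDDD


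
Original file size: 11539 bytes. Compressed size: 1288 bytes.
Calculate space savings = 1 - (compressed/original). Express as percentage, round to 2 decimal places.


ratio = compressed/original = 1288/11539 = 0.111621
savings = 1 - ratio = 1 - 0.111621 = 0.888379
as a percentage: 0.888379 * 100 = 88.84%

Space savings = 1 - 1288/11539 = 88.84%


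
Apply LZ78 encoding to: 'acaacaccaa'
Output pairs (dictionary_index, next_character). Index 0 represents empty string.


LZ78 encoding steps:
Dictionary: {0: ''}
Step 1: w='' (idx 0), next='a' -> output (0, 'a'), add 'a' as idx 1
Step 2: w='' (idx 0), next='c' -> output (0, 'c'), add 'c' as idx 2
Step 3: w='a' (idx 1), next='a' -> output (1, 'a'), add 'aa' as idx 3
Step 4: w='c' (idx 2), next='a' -> output (2, 'a'), add 'ca' as idx 4
Step 5: w='c' (idx 2), next='c' -> output (2, 'c'), add 'cc' as idx 5
Step 6: w='aa' (idx 3), end of input -> output (3, '')


Encoded: [(0, 'a'), (0, 'c'), (1, 'a'), (2, 'a'), (2, 'c'), (3, '')]


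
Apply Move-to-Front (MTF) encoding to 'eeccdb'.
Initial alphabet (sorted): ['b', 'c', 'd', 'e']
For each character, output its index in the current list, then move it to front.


MTF encoding:
'e': index 3 in ['b', 'c', 'd', 'e'] -> ['e', 'b', 'c', 'd']
'e': index 0 in ['e', 'b', 'c', 'd'] -> ['e', 'b', 'c', 'd']
'c': index 2 in ['e', 'b', 'c', 'd'] -> ['c', 'e', 'b', 'd']
'c': index 0 in ['c', 'e', 'b', 'd'] -> ['c', 'e', 'b', 'd']
'd': index 3 in ['c', 'e', 'b', 'd'] -> ['d', 'c', 'e', 'b']
'b': index 3 in ['d', 'c', 'e', 'b'] -> ['b', 'd', 'c', 'e']


Output: [3, 0, 2, 0, 3, 3]


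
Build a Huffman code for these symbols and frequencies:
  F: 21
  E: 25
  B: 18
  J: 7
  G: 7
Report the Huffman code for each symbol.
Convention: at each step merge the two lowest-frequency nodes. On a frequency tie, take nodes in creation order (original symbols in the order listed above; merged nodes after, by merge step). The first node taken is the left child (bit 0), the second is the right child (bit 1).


Huffman tree construction:
Step 1: Merge J(7) + G(7) = 14
Step 2: Merge (J+G)(14) + B(18) = 32
Step 3: Merge F(21) + E(25) = 46
Step 4: Merge ((J+G)+B)(32) + (F+E)(46) = 78
Read each symbol's code off the tree from the root (left child = 0, right child = 1).

Codes:
  F: 10 (length 2)
  E: 11 (length 2)
  B: 01 (length 2)
  J: 000 (length 3)
  G: 001 (length 3)
Average code length: 170/78 = 2.1795 bits/symbol


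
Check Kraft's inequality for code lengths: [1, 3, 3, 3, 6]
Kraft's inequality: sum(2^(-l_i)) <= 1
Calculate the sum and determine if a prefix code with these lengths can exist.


Sum = 2^(-1) + 2^(-3) + 2^(-3) + 2^(-3) + 2^(-6)
    = 0.5 + 0.125 + 0.125 + 0.125 + 0.015625
    = 57/64 = 0.890625
Since 0.890625 <= 1, Kraft's inequality IS satisfied.
A prefix code with these lengths CAN exist.

Kraft sum = 0.890625. Satisfied.


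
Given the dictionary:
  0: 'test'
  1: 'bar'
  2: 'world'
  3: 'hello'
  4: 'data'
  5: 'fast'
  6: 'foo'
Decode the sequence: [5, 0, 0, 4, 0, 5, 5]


Look up each index in the dictionary:
  5 -> 'fast'
  0 -> 'test'
  0 -> 'test'
  4 -> 'data'
  0 -> 'test'
  5 -> 'fast'
  5 -> 'fast'

Decoded: "fast test test data test fast fast"


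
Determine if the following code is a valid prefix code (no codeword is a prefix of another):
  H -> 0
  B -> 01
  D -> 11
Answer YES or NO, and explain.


Checking each pair (does one codeword prefix another?):
  H='0' vs B='01': prefix -- VIOLATION

NO -- this is NOT a valid prefix code. H (0) is a prefix of B (01).


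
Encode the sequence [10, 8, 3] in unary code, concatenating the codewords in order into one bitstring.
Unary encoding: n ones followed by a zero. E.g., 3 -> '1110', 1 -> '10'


Encode each number as n ones followed by a terminating 0:
  10 -> 11111111110 (11 bits)
  8 -> 111111110 (9 bits)
  3 -> 1110 (4 bits)
Total length = 11 + 9 + 4 = 24 bits.

Unary([10, 8, 3]) = 111111111101111111101110 (24 bits)


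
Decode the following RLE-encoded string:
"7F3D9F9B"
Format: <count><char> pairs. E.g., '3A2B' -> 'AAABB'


Expanding each <count><char> pair:
  7F -> 'FFFFFFF'
  3D -> 'DDD'
  9F -> 'FFFFFFFFF'
  9B -> 'BBBBBBBBB'

Decoded = FFFFFFFDDDFFFFFFFFFBBBBBBBBB


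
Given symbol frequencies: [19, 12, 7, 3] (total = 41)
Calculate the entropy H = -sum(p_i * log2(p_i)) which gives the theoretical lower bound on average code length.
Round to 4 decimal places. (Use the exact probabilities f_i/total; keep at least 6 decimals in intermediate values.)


Per-symbol terms -p_i * log2(p_i) with p_i = f_i/41:
  p = 19/41 = 0.463415: log2(p) = -1.109624, -p*log2(p) = 0.514216
  p = 12/41 = 0.292683: log2(p) = -1.772590, -p*log2(p) = 0.518807
  p = 7/41 = 0.170732: log2(p) = -2.550197, -p*log2(p) = 0.435400
  p = 3/41 = 0.073171: log2(p) = -3.772590, -p*log2(p) = 0.276043
H = 0.514216 + 0.518807 + 0.435400 + 0.276043 = 1.744466

H = 1.7445 bits/symbol


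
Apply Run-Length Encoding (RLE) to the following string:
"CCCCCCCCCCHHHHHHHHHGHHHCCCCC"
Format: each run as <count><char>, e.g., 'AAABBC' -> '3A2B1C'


Scanning runs left to right:
  i=0: run of 'C' x 10 -> '10C'
  i=10: run of 'H' x 9 -> '9H'
  i=19: run of 'G' x 1 -> '1G'
  i=20: run of 'H' x 3 -> '3H'
  i=23: run of 'C' x 5 -> '5C'

RLE = 10C9H1G3H5C


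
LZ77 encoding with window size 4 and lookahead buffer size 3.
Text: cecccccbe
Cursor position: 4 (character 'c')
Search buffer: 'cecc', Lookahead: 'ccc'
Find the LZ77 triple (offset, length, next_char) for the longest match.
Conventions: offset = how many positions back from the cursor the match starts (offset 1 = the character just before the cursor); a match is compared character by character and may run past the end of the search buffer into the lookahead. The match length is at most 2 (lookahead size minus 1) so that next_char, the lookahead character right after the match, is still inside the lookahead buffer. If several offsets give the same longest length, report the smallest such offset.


Try each offset into the search buffer:
  offset=1 (pos 3, char 'c'): match length 2
  offset=2 (pos 2, char 'c'): match length 2
  offset=3 (pos 1, char 'e'): match length 0
  offset=4 (pos 0, char 'c'): match length 1
Longest match has length 2, found at offsets 1, 2; take the smallest, offset 1.
next_char = character at position 4 + 2 = 6 -> 'c'

Best match: offset=1, length=2 (matching 'cc' starting at position 3)
LZ77 triple: (1, 2, 'c')


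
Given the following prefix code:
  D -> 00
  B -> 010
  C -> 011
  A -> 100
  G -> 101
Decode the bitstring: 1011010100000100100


Decoding step by step:
Bits 101 -> G
Bits 101 -> G
Bits 010 -> B
Bits 00 -> D
Bits 00 -> D
Bits 100 -> A
Bits 100 -> A


Decoded message: GGBDDAA


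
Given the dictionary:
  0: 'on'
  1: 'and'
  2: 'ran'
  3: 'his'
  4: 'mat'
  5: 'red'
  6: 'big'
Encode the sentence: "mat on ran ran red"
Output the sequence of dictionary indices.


Look up each word in the dictionary:
  'mat' -> 4
  'on' -> 0
  'ran' -> 2
  'ran' -> 2
  'red' -> 5

Encoded: [4, 0, 2, 2, 5]


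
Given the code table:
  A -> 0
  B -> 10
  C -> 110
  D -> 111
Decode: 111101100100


Decoding:
111 -> D
10 -> B
110 -> C
0 -> A
10 -> B
0 -> A


Result: DBCABA


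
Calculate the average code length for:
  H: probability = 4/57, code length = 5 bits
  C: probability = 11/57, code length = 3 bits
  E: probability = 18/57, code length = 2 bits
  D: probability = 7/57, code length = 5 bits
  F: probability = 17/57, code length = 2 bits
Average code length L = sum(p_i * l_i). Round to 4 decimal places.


Weighted contributions p_i * l_i:
  H: (4/57) * 5 = 20/57
  C: (11/57) * 3 = 33/57
  E: (18/57) * 2 = 36/57
  D: (7/57) * 5 = 35/57
  F: (17/57) * 2 = 34/57
Sum = (20 + 33 + 36 + 35 + 34)/57 = 158/57

L = 158/57 = 2.7719 bits/symbol


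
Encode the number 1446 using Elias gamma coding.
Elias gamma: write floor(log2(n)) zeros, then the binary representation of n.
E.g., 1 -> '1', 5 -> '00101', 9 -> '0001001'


num_bits = floor(log2(1446)) + 1 = 11
leading_zeros = num_bits - 1 = 10
binary(1446) = 10110100110

Elias gamma(1446) = '0000000000' + '10110100110' = 000000000010110100110 (21 bits)


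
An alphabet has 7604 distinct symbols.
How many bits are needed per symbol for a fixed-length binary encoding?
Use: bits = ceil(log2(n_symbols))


log2(7604) = 12.8925
Bracket: 2^12 = 4096 < 7604 <= 2^13 = 8192
So ceil(log2(7604)) = 13

bits = ceil(log2(7604)) = ceil(12.8925) = 13 bits


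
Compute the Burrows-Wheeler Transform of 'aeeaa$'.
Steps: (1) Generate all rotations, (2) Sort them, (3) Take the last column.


Rotations (sorted):
  0: $aeeaa -> last char: a
  1: a$aeea -> last char: a
  2: aa$aee -> last char: e
  3: aeeaa$ -> last char: $
  4: eaa$ae -> last char: e
  5: eeaa$a -> last char: a


BWT = aae$ea


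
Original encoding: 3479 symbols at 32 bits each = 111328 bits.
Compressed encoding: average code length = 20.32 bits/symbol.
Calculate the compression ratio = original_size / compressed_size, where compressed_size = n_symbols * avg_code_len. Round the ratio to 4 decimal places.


original_size = n_symbols * orig_bits = 3479 * 32 = 111328 bits
compressed_size = n_symbols * avg_code_len = 3479 * 20.32 = 70693.28 bits
ratio = original_size / compressed_size = 111328 / 70693.28 = 1.5748

Compression ratio = 1.5748


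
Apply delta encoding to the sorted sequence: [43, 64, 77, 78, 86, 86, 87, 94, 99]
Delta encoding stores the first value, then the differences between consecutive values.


First value: 43
Deltas:
  64 - 43 = 21
  77 - 64 = 13
  78 - 77 = 1
  86 - 78 = 8
  86 - 86 = 0
  87 - 86 = 1
  94 - 87 = 7
  99 - 94 = 5


Delta encoded: [43, 21, 13, 1, 8, 0, 1, 7, 5]


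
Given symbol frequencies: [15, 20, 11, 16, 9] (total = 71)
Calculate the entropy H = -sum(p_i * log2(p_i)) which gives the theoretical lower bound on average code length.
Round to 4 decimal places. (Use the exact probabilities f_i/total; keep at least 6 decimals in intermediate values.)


Per-symbol terms -p_i * log2(p_i) with p_i = f_i/71:
  p = 15/71 = 0.211268: log2(p) = -2.242857, -p*log2(p) = 0.473843
  p = 20/71 = 0.281690: log2(p) = -1.827819, -p*log2(p) = 0.514879
  p = 11/71 = 0.154930: log2(p) = -2.690316, -p*log2(p) = 0.416809
  p = 16/71 = 0.225352: log2(p) = -2.149747, -p*log2(p) = 0.484450
  p = 9/71 = 0.126761: log2(p) = -2.979822, -p*log2(p) = 0.377724
H = 0.473843 + 0.514879 + 0.416809 + 0.484450 + 0.377724 = 2.267705

H = 2.2677 bits/symbol


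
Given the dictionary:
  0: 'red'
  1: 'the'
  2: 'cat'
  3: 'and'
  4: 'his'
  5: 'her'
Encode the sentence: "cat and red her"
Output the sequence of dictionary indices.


Look up each word in the dictionary:
  'cat' -> 2
  'and' -> 3
  'red' -> 0
  'her' -> 5

Encoded: [2, 3, 0, 5]


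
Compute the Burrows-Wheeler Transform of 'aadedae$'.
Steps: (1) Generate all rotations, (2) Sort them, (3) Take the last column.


Rotations (sorted):
  0: $aadedae -> last char: e
  1: aadedae$ -> last char: $
  2: adedae$a -> last char: a
  3: ae$aaded -> last char: d
  4: dae$aade -> last char: e
  5: dedae$aa -> last char: a
  6: e$aadeda -> last char: a
  7: edae$aad -> last char: d


BWT = e$adeaad


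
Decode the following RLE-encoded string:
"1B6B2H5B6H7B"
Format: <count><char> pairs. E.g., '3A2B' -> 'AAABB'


Expanding each <count><char> pair:
  1B -> 'B'
  6B -> 'BBBBBB'
  2H -> 'HH'
  5B -> 'BBBBB'
  6H -> 'HHHHHH'
  7B -> 'BBBBBBB'

Decoded = BBBBBBBHHBBBBBHHHHHHBBBBBBB


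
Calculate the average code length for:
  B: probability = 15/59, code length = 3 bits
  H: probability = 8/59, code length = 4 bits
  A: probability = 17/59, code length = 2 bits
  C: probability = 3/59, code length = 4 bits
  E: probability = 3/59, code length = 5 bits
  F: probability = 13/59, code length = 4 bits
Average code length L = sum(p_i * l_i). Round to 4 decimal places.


Weighted contributions p_i * l_i:
  B: (15/59) * 3 = 45/59
  H: (8/59) * 4 = 32/59
  A: (17/59) * 2 = 34/59
  C: (3/59) * 4 = 12/59
  E: (3/59) * 5 = 15/59
  F: (13/59) * 4 = 52/59
Sum = (45 + 32 + 34 + 12 + 15 + 52)/59 = 190/59

L = 190/59 = 3.2203 bits/symbol


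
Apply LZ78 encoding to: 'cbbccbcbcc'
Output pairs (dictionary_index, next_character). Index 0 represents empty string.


LZ78 encoding steps:
Dictionary: {0: ''}
Step 1: w='' (idx 0), next='c' -> output (0, 'c'), add 'c' as idx 1
Step 2: w='' (idx 0), next='b' -> output (0, 'b'), add 'b' as idx 2
Step 3: w='b' (idx 2), next='c' -> output (2, 'c'), add 'bc' as idx 3
Step 4: w='c' (idx 1), next='b' -> output (1, 'b'), add 'cb' as idx 4
Step 5: w='cb' (idx 4), next='c' -> output (4, 'c'), add 'cbc' as idx 5
Step 6: w='c' (idx 1), end of input -> output (1, '')


Encoded: [(0, 'c'), (0, 'b'), (2, 'c'), (1, 'b'), (4, 'c'), (1, '')]


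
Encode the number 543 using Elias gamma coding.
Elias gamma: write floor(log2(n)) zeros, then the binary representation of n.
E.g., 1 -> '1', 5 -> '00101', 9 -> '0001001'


num_bits = floor(log2(543)) + 1 = 10
leading_zeros = num_bits - 1 = 9
binary(543) = 1000011111

Elias gamma(543) = '000000000' + '1000011111' = 0000000001000011111 (19 bits)


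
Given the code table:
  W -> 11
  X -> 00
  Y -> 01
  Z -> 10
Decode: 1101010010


Decoding:
11 -> W
01 -> Y
01 -> Y
00 -> X
10 -> Z


Result: WYYXZ


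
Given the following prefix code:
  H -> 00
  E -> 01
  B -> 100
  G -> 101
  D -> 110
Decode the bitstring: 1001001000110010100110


Decoding step by step:
Bits 100 -> B
Bits 100 -> B
Bits 100 -> B
Bits 01 -> E
Bits 100 -> B
Bits 101 -> G
Bits 00 -> H
Bits 110 -> D


Decoded message: BBBEBGHD


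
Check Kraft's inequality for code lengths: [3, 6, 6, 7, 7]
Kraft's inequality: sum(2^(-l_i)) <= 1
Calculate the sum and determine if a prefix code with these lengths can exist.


Sum = 2^(-3) + 2^(-6) + 2^(-6) + 2^(-7) + 2^(-7)
    = 0.125 + 0.015625 + 0.015625 + 0.0078125 + 0.0078125
    = 22/128 = 0.171875
Since 0.171875 <= 1, Kraft's inequality IS satisfied.
A prefix code with these lengths CAN exist.

Kraft sum = 0.171875. Satisfied.


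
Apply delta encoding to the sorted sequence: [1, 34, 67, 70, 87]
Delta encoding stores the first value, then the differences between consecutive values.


First value: 1
Deltas:
  34 - 1 = 33
  67 - 34 = 33
  70 - 67 = 3
  87 - 70 = 17


Delta encoded: [1, 33, 33, 3, 17]


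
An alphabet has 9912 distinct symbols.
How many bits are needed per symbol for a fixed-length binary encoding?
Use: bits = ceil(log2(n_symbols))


log2(9912) = 13.275
Bracket: 2^13 = 8192 < 9912 <= 2^14 = 16384
So ceil(log2(9912)) = 14

bits = ceil(log2(9912)) = ceil(13.275) = 14 bits


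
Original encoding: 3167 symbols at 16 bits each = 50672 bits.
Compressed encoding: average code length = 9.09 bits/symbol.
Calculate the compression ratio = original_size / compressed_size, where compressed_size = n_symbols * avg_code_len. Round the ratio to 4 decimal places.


original_size = n_symbols * orig_bits = 3167 * 16 = 50672 bits
compressed_size = n_symbols * avg_code_len = 3167 * 9.09 = 28788.03 bits
ratio = original_size / compressed_size = 50672 / 28788.03 = 1.7602

Compression ratio = 1.7602


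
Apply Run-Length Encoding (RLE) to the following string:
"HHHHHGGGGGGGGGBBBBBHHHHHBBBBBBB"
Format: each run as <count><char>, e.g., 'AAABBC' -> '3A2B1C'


Scanning runs left to right:
  i=0: run of 'H' x 5 -> '5H'
  i=5: run of 'G' x 9 -> '9G'
  i=14: run of 'B' x 5 -> '5B'
  i=19: run of 'H' x 5 -> '5H'
  i=24: run of 'B' x 7 -> '7B'

RLE = 5H9G5B5H7B


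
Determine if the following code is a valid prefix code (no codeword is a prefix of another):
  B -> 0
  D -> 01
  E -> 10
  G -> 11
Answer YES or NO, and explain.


Checking each pair (does one codeword prefix another?):
  B='0' vs D='01': prefix -- VIOLATION

NO -- this is NOT a valid prefix code. B (0) is a prefix of D (01).


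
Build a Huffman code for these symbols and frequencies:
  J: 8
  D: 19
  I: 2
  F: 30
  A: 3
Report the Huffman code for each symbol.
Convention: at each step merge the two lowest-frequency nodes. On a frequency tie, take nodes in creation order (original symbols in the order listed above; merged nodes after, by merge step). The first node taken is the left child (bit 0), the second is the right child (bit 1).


Huffman tree construction:
Step 1: Merge I(2) + A(3) = 5
Step 2: Merge (I+A)(5) + J(8) = 13
Step 3: Merge ((I+A)+J)(13) + D(19) = 32
Step 4: Merge F(30) + (((I+A)+J)+D)(32) = 62
Read each symbol's code off the tree from the root (left child = 0, right child = 1).

Codes:
  J: 101 (length 3)
  D: 11 (length 2)
  I: 1000 (length 4)
  F: 0 (length 1)
  A: 1001 (length 4)
Average code length: 112/62 = 1.8065 bits/symbol


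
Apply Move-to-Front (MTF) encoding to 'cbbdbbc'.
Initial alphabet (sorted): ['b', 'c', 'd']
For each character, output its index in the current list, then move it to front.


MTF encoding:
'c': index 1 in ['b', 'c', 'd'] -> ['c', 'b', 'd']
'b': index 1 in ['c', 'b', 'd'] -> ['b', 'c', 'd']
'b': index 0 in ['b', 'c', 'd'] -> ['b', 'c', 'd']
'd': index 2 in ['b', 'c', 'd'] -> ['d', 'b', 'c']
'b': index 1 in ['d', 'b', 'c'] -> ['b', 'd', 'c']
'b': index 0 in ['b', 'd', 'c'] -> ['b', 'd', 'c']
'c': index 2 in ['b', 'd', 'c'] -> ['c', 'b', 'd']


Output: [1, 1, 0, 2, 1, 0, 2]


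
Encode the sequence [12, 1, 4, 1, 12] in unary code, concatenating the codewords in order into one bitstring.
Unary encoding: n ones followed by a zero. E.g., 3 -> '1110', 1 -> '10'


Encode each number as n ones followed by a terminating 0:
  12 -> 1111111111110 (13 bits)
  1 -> 10 (2 bits)
  4 -> 11110 (5 bits)
  1 -> 10 (2 bits)
  12 -> 1111111111110 (13 bits)
Total length = 13 + 2 + 5 + 2 + 13 = 35 bits.

Unary([12, 1, 4, 1, 12]) = 11111111111101011110101111111111110 (35 bits)


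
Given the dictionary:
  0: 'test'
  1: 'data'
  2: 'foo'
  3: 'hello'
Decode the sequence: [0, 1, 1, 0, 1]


Look up each index in the dictionary:
  0 -> 'test'
  1 -> 'data'
  1 -> 'data'
  0 -> 'test'
  1 -> 'data'

Decoded: "test data data test data"


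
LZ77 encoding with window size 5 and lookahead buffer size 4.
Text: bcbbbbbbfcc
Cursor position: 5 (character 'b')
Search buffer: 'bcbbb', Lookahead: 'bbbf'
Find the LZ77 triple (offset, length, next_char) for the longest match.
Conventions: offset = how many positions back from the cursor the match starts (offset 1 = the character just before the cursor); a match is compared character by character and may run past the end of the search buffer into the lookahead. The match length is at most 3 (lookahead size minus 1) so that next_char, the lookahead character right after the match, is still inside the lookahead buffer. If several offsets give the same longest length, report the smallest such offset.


Try each offset into the search buffer:
  offset=1 (pos 4, char 'b'): match length 3
  offset=2 (pos 3, char 'b'): match length 3
  offset=3 (pos 2, char 'b'): match length 3
  offset=4 (pos 1, char 'c'): match length 0
  offset=5 (pos 0, char 'b'): match length 1
Longest match has length 3, found at offsets 1, 2, 3; take the smallest, offset 1.
next_char = character at position 5 + 3 = 8 -> 'f'

Best match: offset=1, length=3 (matching 'bbb' starting at position 4)
LZ77 triple: (1, 3, 'f')


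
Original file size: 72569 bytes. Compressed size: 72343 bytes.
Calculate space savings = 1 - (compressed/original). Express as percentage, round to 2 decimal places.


ratio = compressed/original = 72343/72569 = 0.996886
savings = 1 - ratio = 1 - 0.996886 = 0.003114
as a percentage: 0.003114 * 100 = 0.31%

Space savings = 1 - 72343/72569 = 0.31%


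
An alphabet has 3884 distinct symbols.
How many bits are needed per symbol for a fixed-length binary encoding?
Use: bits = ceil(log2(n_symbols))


log2(3884) = 11.9233
Bracket: 2^11 = 2048 < 3884 <= 2^12 = 4096
So ceil(log2(3884)) = 12

bits = ceil(log2(3884)) = ceil(11.9233) = 12 bits


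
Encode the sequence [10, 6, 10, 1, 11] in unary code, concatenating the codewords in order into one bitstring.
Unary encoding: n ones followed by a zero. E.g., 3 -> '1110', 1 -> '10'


Encode each number as n ones followed by a terminating 0:
  10 -> 11111111110 (11 bits)
  6 -> 1111110 (7 bits)
  10 -> 11111111110 (11 bits)
  1 -> 10 (2 bits)
  11 -> 111111111110 (12 bits)
Total length = 11 + 7 + 11 + 2 + 12 = 43 bits.

Unary([10, 6, 10, 1, 11]) = 1111111111011111101111111111010111111111110 (43 bits)


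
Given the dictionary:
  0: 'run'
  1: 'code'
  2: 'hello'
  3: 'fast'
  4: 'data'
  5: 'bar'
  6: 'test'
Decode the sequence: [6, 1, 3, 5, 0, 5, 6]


Look up each index in the dictionary:
  6 -> 'test'
  1 -> 'code'
  3 -> 'fast'
  5 -> 'bar'
  0 -> 'run'
  5 -> 'bar'
  6 -> 'test'

Decoded: "test code fast bar run bar test"


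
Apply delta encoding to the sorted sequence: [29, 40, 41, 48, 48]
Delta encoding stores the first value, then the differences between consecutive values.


First value: 29
Deltas:
  40 - 29 = 11
  41 - 40 = 1
  48 - 41 = 7
  48 - 48 = 0


Delta encoded: [29, 11, 1, 7, 0]


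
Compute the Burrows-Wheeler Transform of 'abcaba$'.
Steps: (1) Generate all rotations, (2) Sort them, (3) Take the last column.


Rotations (sorted):
  0: $abcaba -> last char: a
  1: a$abcab -> last char: b
  2: aba$abc -> last char: c
  3: abcaba$ -> last char: $
  4: ba$abca -> last char: a
  5: bcaba$a -> last char: a
  6: caba$ab -> last char: b


BWT = abc$aab


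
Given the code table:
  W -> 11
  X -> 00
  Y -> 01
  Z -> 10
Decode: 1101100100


Decoding:
11 -> W
01 -> Y
10 -> Z
01 -> Y
00 -> X


Result: WYZYX


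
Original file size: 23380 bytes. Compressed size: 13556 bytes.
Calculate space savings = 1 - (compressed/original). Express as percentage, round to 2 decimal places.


ratio = compressed/original = 13556/23380 = 0.579812
savings = 1 - ratio = 1 - 0.579812 = 0.420188
as a percentage: 0.420188 * 100 = 42.02%

Space savings = 1 - 13556/23380 = 42.02%


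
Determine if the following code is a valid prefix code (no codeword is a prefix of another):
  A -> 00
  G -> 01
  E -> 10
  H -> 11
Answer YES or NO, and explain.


Checking each pair (does one codeword prefix another?):
  A='00' vs G='01': no prefix
  A='00' vs E='10': no prefix
  A='00' vs H='11': no prefix
  G='01' vs A='00': no prefix
  G='01' vs E='10': no prefix
  G='01' vs H='11': no prefix
  E='10' vs A='00': no prefix
  E='10' vs G='01': no prefix
  E='10' vs H='11': no prefix
  H='11' vs A='00': no prefix
  H='11' vs G='01': no prefix
  H='11' vs E='10': no prefix
No violation found over all pairs.

YES -- this is a valid prefix code. No codeword is a prefix of any other codeword.


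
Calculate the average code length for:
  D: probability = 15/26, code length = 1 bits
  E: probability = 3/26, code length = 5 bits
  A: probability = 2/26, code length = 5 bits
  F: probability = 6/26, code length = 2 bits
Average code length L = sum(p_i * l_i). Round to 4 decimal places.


Weighted contributions p_i * l_i:
  D: (15/26) * 1 = 15/26
  E: (3/26) * 5 = 15/26
  A: (2/26) * 5 = 10/26
  F: (6/26) * 2 = 12/26
Sum = (15 + 15 + 10 + 12)/26 = 52/26

L = 52/26 = 2.0000 bits/symbol


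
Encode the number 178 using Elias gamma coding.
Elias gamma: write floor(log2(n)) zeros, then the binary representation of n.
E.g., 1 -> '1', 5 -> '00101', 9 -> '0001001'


num_bits = floor(log2(178)) + 1 = 8
leading_zeros = num_bits - 1 = 7
binary(178) = 10110010

Elias gamma(178) = '0000000' + '10110010' = 000000010110010 (15 bits)


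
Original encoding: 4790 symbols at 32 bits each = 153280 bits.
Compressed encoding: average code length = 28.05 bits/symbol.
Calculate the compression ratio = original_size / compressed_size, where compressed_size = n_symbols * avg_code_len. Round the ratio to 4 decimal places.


original_size = n_symbols * orig_bits = 4790 * 32 = 153280 bits
compressed_size = n_symbols * avg_code_len = 4790 * 28.05 = 134359.5 bits
ratio = original_size / compressed_size = 153280 / 134359.5 = 1.1408

Compression ratio = 1.1408


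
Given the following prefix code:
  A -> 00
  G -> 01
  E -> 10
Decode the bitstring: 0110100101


Decoding step by step:
Bits 01 -> G
Bits 10 -> E
Bits 10 -> E
Bits 01 -> G
Bits 01 -> G


Decoded message: GEEGG


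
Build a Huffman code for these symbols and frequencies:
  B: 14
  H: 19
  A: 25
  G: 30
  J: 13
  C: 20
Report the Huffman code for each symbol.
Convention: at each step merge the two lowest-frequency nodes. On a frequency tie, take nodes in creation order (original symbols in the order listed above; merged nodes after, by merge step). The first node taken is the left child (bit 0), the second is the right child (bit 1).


Huffman tree construction:
Step 1: Merge J(13) + B(14) = 27
Step 2: Merge H(19) + C(20) = 39
Step 3: Merge A(25) + (J+B)(27) = 52
Step 4: Merge G(30) + (H+C)(39) = 69
Step 5: Merge (A+(J+B))(52) + (G+(H+C))(69) = 121
Read each symbol's code off the tree from the root (left child = 0, right child = 1).

Codes:
  B: 011 (length 3)
  H: 110 (length 3)
  A: 00 (length 2)
  G: 10 (length 2)
  J: 010 (length 3)
  C: 111 (length 3)
Average code length: 308/121 = 2.5455 bits/symbol


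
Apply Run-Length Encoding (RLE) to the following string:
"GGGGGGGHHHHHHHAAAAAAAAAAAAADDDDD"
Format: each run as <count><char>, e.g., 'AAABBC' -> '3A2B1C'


Scanning runs left to right:
  i=0: run of 'G' x 7 -> '7G'
  i=7: run of 'H' x 7 -> '7H'
  i=14: run of 'A' x 13 -> '13A'
  i=27: run of 'D' x 5 -> '5D'

RLE = 7G7H13A5D


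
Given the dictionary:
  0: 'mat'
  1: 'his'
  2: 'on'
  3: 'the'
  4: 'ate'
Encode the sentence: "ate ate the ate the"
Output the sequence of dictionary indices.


Look up each word in the dictionary:
  'ate' -> 4
  'ate' -> 4
  'the' -> 3
  'ate' -> 4
  'the' -> 3

Encoded: [4, 4, 3, 4, 3]


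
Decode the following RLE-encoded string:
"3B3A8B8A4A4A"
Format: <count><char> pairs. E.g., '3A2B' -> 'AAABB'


Expanding each <count><char> pair:
  3B -> 'BBB'
  3A -> 'AAA'
  8B -> 'BBBBBBBB'
  8A -> 'AAAAAAAA'
  4A -> 'AAAA'
  4A -> 'AAAA'

Decoded = BBBAAABBBBBBBBAAAAAAAAAAAAAAAA


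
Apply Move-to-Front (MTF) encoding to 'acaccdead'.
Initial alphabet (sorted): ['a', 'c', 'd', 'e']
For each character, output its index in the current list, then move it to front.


MTF encoding:
'a': index 0 in ['a', 'c', 'd', 'e'] -> ['a', 'c', 'd', 'e']
'c': index 1 in ['a', 'c', 'd', 'e'] -> ['c', 'a', 'd', 'e']
'a': index 1 in ['c', 'a', 'd', 'e'] -> ['a', 'c', 'd', 'e']
'c': index 1 in ['a', 'c', 'd', 'e'] -> ['c', 'a', 'd', 'e']
'c': index 0 in ['c', 'a', 'd', 'e'] -> ['c', 'a', 'd', 'e']
'd': index 2 in ['c', 'a', 'd', 'e'] -> ['d', 'c', 'a', 'e']
'e': index 3 in ['d', 'c', 'a', 'e'] -> ['e', 'd', 'c', 'a']
'a': index 3 in ['e', 'd', 'c', 'a'] -> ['a', 'e', 'd', 'c']
'd': index 2 in ['a', 'e', 'd', 'c'] -> ['d', 'a', 'e', 'c']


Output: [0, 1, 1, 1, 0, 2, 3, 3, 2]


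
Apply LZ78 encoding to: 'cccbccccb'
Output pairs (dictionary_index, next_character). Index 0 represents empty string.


LZ78 encoding steps:
Dictionary: {0: ''}
Step 1: w='' (idx 0), next='c' -> output (0, 'c'), add 'c' as idx 1
Step 2: w='c' (idx 1), next='c' -> output (1, 'c'), add 'cc' as idx 2
Step 3: w='' (idx 0), next='b' -> output (0, 'b'), add 'b' as idx 3
Step 4: w='cc' (idx 2), next='c' -> output (2, 'c'), add 'ccc' as idx 4
Step 5: w='c' (idx 1), next='b' -> output (1, 'b'), add 'cb' as idx 5


Encoded: [(0, 'c'), (1, 'c'), (0, 'b'), (2, 'c'), (1, 'b')]


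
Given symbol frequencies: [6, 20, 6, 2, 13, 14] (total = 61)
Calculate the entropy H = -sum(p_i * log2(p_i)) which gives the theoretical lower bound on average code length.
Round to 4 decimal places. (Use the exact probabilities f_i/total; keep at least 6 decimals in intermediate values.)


Per-symbol terms -p_i * log2(p_i) with p_i = f_i/61:
  p = 6/61 = 0.098361: log2(p) = -3.345775, -p*log2(p) = 0.329093
  p = 20/61 = 0.327869: log2(p) = -1.608809, -p*log2(p) = 0.527478
  p = 6/61 = 0.098361: log2(p) = -3.345775, -p*log2(p) = 0.329093
  p = 2/61 = 0.032787: log2(p) = -4.930737, -p*log2(p) = 0.161664
  p = 13/61 = 0.213115: log2(p) = -2.230298, -p*log2(p) = 0.475309
  p = 14/61 = 0.229508: log2(p) = -2.123382, -p*log2(p) = 0.487334
H = 0.329093 + 0.527478 + 0.329093 + 0.161664 + 0.475309 + 0.487334 = 2.309971

H = 2.31 bits/symbol


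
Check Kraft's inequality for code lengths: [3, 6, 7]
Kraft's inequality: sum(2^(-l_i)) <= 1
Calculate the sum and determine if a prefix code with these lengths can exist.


Sum = 2^(-3) + 2^(-6) + 2^(-7)
    = 0.125 + 0.015625 + 0.0078125
    = 19/128 = 0.1484375
Since 0.1484375 <= 1, Kraft's inequality IS satisfied.
A prefix code with these lengths CAN exist.

Kraft sum = 0.1484375. Satisfied.


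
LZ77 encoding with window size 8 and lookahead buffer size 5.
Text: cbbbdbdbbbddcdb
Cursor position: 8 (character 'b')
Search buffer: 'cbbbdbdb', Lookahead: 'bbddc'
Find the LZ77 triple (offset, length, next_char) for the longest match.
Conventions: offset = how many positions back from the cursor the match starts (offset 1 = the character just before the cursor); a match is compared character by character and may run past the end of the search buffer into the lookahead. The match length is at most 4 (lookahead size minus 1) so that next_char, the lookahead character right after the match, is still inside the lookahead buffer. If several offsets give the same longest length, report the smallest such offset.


Try each offset into the search buffer:
  offset=1 (pos 7, char 'b'): match length 2
  offset=2 (pos 6, char 'd'): match length 0
  offset=3 (pos 5, char 'b'): match length 1
  offset=4 (pos 4, char 'd'): match length 0
  offset=5 (pos 3, char 'b'): match length 1
  offset=6 (pos 2, char 'b'): match length 3
  offset=7 (pos 1, char 'b'): match length 2
  offset=8 (pos 0, char 'c'): match length 0
Longest match has length 3 at offset 6.
next_char = character at position 8 + 3 = 11 -> 'd'

Best match: offset=6, length=3 (matching 'bbd' starting at position 2)
LZ77 triple: (6, 3, 'd')


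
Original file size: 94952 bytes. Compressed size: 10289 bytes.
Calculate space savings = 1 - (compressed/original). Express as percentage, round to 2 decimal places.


ratio = compressed/original = 10289/94952 = 0.10836
savings = 1 - ratio = 1 - 0.10836 = 0.89164
as a percentage: 0.89164 * 100 = 89.16%

Space savings = 1 - 10289/94952 = 89.16%


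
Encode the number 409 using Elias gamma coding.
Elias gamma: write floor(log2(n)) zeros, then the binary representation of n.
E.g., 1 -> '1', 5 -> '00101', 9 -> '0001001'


num_bits = floor(log2(409)) + 1 = 9
leading_zeros = num_bits - 1 = 8
binary(409) = 110011001

Elias gamma(409) = '00000000' + '110011001' = 00000000110011001 (17 bits)


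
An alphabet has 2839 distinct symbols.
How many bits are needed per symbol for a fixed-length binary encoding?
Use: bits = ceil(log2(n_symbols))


log2(2839) = 11.4712
Bracket: 2^11 = 2048 < 2839 <= 2^12 = 4096
So ceil(log2(2839)) = 12

bits = ceil(log2(2839)) = ceil(11.4712) = 12 bits


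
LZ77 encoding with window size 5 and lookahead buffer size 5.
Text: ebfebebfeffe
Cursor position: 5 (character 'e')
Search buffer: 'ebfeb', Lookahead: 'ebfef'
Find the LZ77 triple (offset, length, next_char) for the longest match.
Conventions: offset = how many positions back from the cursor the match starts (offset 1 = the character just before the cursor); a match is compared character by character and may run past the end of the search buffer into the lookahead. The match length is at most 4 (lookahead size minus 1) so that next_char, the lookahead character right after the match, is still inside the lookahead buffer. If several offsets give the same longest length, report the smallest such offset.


Try each offset into the search buffer:
  offset=1 (pos 4, char 'b'): match length 0
  offset=2 (pos 3, char 'e'): match length 2
  offset=3 (pos 2, char 'f'): match length 0
  offset=4 (pos 1, char 'b'): match length 0
  offset=5 (pos 0, char 'e'): match length 4
Longest match has length 4 at offset 5.
next_char = character at position 5 + 4 = 9 -> 'f'

Best match: offset=5, length=4 (matching 'ebfe' starting at position 0)
LZ77 triple: (5, 4, 'f')
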